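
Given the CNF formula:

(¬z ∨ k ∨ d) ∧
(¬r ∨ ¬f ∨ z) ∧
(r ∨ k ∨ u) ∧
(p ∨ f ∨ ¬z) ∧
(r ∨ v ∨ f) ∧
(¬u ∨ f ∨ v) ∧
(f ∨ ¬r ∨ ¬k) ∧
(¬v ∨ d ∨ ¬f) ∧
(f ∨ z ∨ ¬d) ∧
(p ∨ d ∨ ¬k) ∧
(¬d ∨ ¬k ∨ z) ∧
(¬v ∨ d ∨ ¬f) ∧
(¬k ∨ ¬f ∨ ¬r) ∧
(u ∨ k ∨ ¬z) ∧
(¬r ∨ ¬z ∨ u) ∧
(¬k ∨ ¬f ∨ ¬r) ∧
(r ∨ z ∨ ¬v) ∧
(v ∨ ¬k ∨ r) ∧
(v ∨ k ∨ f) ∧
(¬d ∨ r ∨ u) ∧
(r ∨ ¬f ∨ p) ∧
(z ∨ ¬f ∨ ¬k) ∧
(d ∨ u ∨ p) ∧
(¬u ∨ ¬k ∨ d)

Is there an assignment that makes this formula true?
Yes

Yes, the formula is satisfiable.

One satisfying assignment is: d=False, k=True, u=False, p=True, v=True, z=True, f=False, r=False

Verification: With this assignment, all 24 clauses evaluate to true.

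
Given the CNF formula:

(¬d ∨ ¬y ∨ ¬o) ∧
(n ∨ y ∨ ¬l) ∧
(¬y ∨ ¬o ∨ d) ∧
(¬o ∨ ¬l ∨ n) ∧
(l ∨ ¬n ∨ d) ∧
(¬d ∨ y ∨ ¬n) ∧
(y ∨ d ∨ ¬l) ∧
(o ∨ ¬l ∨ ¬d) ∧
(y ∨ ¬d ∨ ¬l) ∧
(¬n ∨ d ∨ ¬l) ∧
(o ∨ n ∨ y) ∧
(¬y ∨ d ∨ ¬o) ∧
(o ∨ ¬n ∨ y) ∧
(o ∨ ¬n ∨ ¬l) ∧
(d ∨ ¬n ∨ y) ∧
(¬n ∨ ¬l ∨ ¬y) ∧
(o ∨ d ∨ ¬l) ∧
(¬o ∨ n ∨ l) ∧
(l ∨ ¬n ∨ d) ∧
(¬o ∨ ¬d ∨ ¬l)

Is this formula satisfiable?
Yes

Yes, the formula is satisfiable.

One satisfying assignment is: n=False, d=False, y=True, o=False, l=False

Verification: With this assignment, all 20 clauses evaluate to true.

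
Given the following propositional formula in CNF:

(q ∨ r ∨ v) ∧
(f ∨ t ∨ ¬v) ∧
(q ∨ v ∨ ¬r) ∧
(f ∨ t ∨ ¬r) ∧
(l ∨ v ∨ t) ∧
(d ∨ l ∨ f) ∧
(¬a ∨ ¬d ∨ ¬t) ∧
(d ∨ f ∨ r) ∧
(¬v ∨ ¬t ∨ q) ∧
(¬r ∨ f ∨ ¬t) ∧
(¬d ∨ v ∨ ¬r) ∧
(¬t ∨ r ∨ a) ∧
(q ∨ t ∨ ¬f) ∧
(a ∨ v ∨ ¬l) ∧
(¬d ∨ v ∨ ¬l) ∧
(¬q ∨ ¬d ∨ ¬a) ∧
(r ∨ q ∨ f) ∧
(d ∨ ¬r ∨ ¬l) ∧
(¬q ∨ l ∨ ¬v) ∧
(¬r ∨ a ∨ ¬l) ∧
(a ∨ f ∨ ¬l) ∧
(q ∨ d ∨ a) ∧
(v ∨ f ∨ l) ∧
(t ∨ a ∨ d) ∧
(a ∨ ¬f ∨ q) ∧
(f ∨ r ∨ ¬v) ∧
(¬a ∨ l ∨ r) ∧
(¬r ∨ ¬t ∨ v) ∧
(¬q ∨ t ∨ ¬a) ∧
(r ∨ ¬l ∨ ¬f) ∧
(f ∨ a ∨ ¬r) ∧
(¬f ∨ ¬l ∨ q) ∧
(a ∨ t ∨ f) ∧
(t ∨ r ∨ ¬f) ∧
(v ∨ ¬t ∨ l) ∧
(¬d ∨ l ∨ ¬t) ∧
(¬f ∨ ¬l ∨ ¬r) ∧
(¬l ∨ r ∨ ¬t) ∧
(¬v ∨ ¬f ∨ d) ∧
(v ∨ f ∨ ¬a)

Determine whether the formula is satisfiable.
No

No, the formula is not satisfiable.

No assignment of truth values to the variables can make all 40 clauses true simultaneously.

The formula is UNSAT (unsatisfiable).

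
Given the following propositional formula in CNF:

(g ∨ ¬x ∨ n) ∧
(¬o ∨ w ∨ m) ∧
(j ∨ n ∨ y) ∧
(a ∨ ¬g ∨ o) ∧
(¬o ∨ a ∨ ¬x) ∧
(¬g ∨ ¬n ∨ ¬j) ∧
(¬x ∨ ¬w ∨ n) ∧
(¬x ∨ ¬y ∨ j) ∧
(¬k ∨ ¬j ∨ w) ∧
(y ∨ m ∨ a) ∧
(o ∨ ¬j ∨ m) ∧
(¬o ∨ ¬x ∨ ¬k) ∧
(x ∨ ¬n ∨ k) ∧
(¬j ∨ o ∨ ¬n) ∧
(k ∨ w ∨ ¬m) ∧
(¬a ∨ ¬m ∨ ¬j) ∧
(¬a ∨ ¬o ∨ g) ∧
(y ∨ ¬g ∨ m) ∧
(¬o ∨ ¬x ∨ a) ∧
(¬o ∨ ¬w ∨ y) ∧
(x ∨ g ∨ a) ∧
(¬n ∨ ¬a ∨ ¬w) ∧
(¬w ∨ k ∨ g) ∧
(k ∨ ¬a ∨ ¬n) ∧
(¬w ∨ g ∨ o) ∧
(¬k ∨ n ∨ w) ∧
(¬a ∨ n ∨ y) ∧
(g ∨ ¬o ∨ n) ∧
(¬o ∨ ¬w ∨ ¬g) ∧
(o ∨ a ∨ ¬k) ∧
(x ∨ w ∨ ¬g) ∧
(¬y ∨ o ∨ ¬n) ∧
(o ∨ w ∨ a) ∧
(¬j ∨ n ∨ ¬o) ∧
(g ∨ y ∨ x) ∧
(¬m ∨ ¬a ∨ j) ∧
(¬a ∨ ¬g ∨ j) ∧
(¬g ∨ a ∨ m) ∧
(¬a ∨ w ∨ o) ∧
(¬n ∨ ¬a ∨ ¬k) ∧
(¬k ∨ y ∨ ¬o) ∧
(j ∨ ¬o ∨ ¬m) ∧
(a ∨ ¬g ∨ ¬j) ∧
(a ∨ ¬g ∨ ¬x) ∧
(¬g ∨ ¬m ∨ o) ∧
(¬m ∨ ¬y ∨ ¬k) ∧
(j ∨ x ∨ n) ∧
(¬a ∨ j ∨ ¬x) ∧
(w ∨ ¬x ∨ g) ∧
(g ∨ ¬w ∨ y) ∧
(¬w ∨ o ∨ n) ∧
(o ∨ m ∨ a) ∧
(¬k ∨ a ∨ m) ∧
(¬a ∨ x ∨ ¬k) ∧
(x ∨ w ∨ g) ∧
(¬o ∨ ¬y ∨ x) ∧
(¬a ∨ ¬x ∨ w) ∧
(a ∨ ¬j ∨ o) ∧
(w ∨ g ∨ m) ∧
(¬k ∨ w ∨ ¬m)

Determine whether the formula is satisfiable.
No

No, the formula is not satisfiable.

No assignment of truth values to the variables can make all 60 clauses true simultaneously.

The formula is UNSAT (unsatisfiable).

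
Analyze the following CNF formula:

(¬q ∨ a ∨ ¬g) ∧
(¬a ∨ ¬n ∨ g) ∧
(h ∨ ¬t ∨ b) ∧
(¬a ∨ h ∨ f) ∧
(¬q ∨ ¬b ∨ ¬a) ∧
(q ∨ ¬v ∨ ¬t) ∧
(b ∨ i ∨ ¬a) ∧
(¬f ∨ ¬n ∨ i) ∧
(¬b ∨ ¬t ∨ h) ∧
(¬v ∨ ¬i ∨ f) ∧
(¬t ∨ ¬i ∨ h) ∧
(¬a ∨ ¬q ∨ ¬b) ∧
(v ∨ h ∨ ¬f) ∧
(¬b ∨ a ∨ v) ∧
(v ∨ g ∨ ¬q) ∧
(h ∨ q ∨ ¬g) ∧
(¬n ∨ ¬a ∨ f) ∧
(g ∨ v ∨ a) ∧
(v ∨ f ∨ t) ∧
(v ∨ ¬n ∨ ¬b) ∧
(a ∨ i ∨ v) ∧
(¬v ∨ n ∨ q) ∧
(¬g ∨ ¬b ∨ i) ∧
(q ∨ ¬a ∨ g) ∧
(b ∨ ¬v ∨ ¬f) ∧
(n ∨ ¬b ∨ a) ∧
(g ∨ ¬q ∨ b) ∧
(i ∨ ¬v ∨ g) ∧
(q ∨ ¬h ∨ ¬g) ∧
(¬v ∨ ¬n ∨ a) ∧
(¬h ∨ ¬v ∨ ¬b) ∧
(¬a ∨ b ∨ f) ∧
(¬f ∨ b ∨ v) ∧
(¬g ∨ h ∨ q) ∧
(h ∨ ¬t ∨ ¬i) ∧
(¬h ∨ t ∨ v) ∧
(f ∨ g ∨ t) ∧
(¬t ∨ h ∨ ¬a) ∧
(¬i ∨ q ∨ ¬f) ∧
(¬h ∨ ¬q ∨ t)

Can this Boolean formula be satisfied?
No

No, the formula is not satisfiable.

No assignment of truth values to the variables can make all 40 clauses true simultaneously.

The formula is UNSAT (unsatisfiable).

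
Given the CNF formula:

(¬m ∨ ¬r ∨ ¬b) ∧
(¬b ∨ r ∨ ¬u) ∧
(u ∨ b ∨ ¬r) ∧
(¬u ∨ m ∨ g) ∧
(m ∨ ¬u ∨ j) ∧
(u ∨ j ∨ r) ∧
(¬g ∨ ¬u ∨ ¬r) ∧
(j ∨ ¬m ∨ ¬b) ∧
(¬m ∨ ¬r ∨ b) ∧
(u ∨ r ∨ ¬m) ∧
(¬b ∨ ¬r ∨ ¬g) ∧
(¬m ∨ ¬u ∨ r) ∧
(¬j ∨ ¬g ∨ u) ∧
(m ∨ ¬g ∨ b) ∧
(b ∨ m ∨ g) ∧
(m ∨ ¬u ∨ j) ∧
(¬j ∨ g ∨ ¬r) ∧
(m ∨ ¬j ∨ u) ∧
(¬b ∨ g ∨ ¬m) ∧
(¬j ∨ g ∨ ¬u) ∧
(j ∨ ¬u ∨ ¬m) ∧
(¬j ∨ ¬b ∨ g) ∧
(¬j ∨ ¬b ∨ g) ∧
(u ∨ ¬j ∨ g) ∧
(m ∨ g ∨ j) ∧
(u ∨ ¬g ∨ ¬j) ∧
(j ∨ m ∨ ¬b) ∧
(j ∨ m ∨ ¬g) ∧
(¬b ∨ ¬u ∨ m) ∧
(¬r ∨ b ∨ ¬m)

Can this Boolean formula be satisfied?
No

No, the formula is not satisfiable.

No assignment of truth values to the variables can make all 30 clauses true simultaneously.

The formula is UNSAT (unsatisfiable).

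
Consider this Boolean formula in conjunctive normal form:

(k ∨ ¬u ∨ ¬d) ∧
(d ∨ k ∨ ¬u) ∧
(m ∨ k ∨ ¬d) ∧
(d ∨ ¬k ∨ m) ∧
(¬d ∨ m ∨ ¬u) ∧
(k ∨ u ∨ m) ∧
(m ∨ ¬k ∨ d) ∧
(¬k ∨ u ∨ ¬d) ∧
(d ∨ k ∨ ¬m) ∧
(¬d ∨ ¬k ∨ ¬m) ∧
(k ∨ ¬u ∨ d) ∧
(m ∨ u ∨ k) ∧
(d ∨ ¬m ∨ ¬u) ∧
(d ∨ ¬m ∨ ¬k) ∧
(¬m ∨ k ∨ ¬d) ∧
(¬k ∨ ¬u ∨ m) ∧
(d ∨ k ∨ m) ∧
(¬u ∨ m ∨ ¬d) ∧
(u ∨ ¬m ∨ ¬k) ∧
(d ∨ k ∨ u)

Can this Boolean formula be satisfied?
No

No, the formula is not satisfiable.

No assignment of truth values to the variables can make all 20 clauses true simultaneously.

The formula is UNSAT (unsatisfiable).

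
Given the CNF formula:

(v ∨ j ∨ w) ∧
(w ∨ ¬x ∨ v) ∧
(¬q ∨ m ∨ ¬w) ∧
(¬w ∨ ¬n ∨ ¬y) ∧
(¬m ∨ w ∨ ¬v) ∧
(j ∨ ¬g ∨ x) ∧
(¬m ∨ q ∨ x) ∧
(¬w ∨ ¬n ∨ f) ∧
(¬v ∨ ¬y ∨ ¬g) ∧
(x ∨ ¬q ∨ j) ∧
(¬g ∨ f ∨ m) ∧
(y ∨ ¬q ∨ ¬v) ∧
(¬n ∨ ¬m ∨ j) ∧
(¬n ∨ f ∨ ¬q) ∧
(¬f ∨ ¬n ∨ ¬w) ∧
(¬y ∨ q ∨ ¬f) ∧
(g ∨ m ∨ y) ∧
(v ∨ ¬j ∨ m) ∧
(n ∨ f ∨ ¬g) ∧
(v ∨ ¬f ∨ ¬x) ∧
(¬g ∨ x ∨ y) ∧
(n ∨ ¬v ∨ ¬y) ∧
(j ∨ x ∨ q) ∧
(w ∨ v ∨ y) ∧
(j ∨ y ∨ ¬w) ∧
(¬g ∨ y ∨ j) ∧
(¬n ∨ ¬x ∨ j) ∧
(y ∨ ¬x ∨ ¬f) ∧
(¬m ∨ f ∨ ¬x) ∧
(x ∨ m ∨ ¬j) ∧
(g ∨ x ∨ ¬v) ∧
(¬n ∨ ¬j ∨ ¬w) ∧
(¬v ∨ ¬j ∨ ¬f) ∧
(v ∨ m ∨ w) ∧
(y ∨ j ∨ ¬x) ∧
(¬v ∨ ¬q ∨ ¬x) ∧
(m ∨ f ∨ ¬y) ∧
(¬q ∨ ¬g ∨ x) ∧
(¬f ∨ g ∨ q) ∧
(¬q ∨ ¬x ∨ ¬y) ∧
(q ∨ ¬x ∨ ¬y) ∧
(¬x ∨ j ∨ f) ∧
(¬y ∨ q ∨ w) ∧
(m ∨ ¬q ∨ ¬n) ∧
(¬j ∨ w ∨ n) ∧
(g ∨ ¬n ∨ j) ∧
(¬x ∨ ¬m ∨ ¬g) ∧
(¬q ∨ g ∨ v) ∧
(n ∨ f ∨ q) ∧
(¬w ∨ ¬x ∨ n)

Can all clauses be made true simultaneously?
No

No, the formula is not satisfiable.

No assignment of truth values to the variables can make all 50 clauses true simultaneously.

The formula is UNSAT (unsatisfiable).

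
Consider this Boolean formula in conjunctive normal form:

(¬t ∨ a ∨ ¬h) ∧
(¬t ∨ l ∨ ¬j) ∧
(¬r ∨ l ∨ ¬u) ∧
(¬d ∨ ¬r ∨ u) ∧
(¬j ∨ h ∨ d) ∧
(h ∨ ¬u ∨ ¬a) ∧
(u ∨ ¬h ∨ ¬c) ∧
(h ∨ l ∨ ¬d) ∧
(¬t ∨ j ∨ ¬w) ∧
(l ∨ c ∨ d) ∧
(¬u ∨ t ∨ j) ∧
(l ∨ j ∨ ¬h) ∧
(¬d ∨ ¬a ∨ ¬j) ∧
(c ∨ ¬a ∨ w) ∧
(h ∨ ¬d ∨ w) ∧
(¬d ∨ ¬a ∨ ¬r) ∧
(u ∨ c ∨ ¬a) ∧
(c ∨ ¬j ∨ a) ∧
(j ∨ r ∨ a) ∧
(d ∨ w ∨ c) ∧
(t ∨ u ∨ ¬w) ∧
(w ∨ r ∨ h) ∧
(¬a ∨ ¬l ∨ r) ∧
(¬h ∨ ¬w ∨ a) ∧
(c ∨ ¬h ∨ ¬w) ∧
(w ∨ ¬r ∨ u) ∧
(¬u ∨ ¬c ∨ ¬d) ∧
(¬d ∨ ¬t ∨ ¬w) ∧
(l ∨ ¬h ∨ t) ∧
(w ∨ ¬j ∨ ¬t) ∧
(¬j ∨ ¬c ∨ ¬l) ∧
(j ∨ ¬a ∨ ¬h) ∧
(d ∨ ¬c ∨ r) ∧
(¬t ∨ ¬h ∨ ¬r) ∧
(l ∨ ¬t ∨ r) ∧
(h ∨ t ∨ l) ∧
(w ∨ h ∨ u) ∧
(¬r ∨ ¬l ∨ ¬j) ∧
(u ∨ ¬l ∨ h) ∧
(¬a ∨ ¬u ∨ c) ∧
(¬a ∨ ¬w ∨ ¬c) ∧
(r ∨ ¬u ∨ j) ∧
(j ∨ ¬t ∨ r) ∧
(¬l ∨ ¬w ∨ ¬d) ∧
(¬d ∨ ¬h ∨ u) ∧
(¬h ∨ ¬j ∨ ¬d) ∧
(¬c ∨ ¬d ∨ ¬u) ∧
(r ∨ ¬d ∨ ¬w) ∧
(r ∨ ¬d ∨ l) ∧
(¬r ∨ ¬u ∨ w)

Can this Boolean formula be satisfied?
No

No, the formula is not satisfiable.

No assignment of truth values to the variables can make all 50 clauses true simultaneously.

The formula is UNSAT (unsatisfiable).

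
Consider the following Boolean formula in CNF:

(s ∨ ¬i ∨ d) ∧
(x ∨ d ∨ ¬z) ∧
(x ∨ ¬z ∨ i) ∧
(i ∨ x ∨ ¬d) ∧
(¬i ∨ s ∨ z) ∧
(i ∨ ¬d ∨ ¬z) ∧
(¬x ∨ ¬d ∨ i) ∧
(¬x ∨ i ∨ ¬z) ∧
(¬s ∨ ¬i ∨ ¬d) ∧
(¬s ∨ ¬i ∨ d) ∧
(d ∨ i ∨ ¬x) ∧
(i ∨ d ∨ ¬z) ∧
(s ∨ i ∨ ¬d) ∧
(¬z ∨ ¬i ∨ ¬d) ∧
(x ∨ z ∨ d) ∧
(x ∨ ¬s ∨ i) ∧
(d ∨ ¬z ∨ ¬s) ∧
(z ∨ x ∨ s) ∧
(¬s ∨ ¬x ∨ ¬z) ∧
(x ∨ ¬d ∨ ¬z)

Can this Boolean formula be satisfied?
No

No, the formula is not satisfiable.

No assignment of truth values to the variables can make all 20 clauses true simultaneously.

The formula is UNSAT (unsatisfiable).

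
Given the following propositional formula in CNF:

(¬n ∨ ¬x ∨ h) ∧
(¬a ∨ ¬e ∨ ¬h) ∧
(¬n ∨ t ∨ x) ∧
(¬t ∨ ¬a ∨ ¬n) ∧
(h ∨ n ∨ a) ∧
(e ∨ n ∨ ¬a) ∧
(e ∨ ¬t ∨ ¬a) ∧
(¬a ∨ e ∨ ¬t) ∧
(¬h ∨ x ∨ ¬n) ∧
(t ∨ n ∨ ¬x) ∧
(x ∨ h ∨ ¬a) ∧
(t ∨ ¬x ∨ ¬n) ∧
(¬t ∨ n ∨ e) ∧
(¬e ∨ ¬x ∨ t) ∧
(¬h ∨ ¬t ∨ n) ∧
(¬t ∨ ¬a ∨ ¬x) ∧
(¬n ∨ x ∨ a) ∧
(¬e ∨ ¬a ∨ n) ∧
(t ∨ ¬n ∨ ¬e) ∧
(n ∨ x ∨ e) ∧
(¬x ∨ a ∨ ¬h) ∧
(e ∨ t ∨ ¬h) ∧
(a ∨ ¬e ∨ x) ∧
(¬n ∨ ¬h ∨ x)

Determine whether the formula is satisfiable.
No

No, the formula is not satisfiable.

No assignment of truth values to the variables can make all 24 clauses true simultaneously.

The formula is UNSAT (unsatisfiable).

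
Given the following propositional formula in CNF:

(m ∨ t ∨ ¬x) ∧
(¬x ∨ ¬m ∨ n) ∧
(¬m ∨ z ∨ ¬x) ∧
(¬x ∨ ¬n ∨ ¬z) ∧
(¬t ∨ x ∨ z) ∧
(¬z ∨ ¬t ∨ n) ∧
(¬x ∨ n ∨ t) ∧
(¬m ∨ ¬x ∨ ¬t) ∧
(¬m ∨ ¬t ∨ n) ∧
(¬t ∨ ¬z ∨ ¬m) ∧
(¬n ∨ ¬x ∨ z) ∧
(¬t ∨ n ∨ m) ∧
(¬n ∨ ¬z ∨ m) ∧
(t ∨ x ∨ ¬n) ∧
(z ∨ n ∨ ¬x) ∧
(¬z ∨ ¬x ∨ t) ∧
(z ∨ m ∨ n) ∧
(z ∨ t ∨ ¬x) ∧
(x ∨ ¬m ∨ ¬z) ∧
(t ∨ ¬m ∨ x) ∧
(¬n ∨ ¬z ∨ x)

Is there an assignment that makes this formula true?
Yes

Yes, the formula is satisfiable.

One satisfying assignment is: x=False, n=False, t=False, z=True, m=False

Verification: With this assignment, all 21 clauses evaluate to true.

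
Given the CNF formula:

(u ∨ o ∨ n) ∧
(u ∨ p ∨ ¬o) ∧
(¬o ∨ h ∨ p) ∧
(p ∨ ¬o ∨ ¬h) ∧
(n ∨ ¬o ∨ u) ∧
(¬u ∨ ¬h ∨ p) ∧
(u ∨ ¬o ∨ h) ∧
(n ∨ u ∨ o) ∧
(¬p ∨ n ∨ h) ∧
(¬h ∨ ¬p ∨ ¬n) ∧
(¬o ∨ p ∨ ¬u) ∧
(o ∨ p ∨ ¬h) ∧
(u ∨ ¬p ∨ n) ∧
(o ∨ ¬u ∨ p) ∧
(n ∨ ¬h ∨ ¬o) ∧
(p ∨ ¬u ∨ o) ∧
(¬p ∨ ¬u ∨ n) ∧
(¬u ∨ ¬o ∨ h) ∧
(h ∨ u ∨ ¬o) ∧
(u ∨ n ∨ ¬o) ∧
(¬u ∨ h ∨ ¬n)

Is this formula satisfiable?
Yes

Yes, the formula is satisfiable.

One satisfying assignment is: h=False, p=False, u=False, o=False, n=True

Verification: With this assignment, all 21 clauses evaluate to true.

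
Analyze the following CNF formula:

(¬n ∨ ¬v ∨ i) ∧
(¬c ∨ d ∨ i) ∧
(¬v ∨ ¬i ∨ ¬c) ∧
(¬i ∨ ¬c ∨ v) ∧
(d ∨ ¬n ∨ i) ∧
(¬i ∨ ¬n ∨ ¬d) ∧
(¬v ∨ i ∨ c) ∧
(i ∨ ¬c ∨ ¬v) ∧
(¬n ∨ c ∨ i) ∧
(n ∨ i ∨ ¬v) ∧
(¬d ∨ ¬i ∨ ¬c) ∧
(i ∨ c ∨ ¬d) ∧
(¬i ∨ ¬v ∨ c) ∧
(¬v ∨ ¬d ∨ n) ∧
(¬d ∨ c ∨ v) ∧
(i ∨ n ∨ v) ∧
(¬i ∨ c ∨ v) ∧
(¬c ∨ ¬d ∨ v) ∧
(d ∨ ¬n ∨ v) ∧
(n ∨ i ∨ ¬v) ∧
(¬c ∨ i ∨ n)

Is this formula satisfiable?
No

No, the formula is not satisfiable.

No assignment of truth values to the variables can make all 21 clauses true simultaneously.

The formula is UNSAT (unsatisfiable).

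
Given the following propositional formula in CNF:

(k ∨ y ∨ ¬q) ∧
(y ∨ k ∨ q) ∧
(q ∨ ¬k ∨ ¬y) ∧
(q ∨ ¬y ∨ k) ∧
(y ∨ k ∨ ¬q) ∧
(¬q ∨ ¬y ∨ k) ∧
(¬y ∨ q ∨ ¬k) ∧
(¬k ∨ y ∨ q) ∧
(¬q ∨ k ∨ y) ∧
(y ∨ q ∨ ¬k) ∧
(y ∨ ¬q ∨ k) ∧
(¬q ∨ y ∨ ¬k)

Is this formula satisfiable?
Yes

Yes, the formula is satisfiable.

One satisfying assignment is: y=True, k=True, q=True

Verification: With this assignment, all 12 clauses evaluate to true.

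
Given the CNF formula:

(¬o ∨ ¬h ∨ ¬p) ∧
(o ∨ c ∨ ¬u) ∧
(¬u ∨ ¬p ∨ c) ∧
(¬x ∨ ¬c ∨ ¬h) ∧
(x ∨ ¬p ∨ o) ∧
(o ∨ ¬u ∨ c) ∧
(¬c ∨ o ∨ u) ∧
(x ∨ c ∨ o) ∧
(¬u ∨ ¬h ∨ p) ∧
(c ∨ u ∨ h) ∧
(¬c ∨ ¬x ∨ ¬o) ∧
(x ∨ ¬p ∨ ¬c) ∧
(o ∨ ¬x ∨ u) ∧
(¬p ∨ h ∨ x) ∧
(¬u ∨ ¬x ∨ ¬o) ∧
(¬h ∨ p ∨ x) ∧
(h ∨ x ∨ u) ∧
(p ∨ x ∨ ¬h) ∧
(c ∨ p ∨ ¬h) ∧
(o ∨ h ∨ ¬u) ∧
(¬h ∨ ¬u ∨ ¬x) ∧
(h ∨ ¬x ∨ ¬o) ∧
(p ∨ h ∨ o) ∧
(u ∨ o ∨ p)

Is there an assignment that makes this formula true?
Yes

Yes, the formula is satisfiable.

One satisfying assignment is: x=False, c=True, h=False, o=True, p=False, u=True

Verification: With this assignment, all 24 clauses evaluate to true.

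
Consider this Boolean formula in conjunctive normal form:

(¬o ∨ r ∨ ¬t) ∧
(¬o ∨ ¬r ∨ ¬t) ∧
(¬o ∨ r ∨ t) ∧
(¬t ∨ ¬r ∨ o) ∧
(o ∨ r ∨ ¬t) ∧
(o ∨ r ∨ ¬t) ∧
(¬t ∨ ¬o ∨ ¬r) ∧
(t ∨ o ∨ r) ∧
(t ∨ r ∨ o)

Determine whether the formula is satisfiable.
Yes

Yes, the formula is satisfiable.

One satisfying assignment is: o=True, t=False, r=True

Verification: With this assignment, all 9 clauses evaluate to true.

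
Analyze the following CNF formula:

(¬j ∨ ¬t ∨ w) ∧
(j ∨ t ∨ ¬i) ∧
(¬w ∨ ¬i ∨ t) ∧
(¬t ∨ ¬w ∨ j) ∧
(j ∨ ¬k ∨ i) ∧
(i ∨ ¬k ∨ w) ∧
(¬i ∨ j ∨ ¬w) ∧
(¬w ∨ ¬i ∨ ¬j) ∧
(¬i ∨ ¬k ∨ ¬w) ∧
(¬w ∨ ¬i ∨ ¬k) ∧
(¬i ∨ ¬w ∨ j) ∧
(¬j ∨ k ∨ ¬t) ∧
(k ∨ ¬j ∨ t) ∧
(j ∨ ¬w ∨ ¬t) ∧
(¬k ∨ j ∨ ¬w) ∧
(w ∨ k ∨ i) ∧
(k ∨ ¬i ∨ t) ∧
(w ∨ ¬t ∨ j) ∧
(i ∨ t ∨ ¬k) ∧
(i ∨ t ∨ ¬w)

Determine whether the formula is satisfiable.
Yes

Yes, the formula is satisfiable.

One satisfying assignment is: w=False, j=True, i=True, k=True, t=False

Verification: With this assignment, all 20 clauses evaluate to true.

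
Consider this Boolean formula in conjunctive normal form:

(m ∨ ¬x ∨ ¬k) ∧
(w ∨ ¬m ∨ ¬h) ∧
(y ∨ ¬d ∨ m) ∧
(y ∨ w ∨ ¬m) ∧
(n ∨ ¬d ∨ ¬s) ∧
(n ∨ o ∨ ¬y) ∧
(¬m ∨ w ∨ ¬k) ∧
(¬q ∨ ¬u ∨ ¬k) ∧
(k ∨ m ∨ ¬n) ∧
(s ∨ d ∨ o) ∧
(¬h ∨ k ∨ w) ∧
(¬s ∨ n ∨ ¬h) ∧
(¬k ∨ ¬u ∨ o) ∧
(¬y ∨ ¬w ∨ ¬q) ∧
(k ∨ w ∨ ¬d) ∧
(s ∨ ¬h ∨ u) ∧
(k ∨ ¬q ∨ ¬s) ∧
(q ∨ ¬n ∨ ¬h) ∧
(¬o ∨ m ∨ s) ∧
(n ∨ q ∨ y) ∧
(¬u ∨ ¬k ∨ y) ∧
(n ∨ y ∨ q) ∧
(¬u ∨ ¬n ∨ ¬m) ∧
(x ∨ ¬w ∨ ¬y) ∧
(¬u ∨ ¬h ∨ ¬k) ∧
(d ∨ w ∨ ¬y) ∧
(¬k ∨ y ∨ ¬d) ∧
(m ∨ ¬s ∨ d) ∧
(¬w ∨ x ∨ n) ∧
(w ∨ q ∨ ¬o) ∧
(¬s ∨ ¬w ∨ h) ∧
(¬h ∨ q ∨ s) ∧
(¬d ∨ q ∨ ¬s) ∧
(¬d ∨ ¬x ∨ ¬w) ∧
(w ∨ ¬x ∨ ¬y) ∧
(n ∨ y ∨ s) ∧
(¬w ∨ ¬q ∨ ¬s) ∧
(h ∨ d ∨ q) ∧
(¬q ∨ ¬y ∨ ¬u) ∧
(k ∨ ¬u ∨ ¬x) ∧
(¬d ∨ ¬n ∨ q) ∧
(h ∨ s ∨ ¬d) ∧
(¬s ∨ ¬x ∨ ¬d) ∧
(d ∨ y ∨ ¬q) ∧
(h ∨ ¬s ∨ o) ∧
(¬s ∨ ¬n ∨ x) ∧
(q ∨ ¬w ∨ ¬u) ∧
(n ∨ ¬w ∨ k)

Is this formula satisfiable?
No

No, the formula is not satisfiable.

No assignment of truth values to the variables can make all 48 clauses true simultaneously.

The formula is UNSAT (unsatisfiable).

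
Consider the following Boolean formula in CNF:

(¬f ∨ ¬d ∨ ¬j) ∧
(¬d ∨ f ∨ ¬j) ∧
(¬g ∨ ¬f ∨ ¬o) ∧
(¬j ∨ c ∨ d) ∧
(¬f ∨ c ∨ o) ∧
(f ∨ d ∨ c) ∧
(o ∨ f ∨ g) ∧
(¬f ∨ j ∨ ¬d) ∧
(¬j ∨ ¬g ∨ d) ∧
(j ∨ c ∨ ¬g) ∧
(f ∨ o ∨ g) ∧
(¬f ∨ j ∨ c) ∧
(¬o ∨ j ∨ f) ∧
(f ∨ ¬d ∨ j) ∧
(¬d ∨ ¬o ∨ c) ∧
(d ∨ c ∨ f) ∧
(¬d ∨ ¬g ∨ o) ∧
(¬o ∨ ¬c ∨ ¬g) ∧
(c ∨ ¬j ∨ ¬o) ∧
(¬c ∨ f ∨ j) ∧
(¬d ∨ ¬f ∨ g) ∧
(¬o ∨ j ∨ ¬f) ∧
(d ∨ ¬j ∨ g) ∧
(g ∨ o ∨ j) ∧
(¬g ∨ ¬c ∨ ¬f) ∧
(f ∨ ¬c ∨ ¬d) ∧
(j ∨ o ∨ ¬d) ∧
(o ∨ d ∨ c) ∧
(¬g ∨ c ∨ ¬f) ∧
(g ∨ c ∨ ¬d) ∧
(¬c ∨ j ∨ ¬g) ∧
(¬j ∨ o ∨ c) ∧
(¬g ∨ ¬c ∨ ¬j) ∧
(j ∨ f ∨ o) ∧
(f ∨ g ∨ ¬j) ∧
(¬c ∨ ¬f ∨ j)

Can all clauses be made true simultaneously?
No

No, the formula is not satisfiable.

No assignment of truth values to the variables can make all 36 clauses true simultaneously.

The formula is UNSAT (unsatisfiable).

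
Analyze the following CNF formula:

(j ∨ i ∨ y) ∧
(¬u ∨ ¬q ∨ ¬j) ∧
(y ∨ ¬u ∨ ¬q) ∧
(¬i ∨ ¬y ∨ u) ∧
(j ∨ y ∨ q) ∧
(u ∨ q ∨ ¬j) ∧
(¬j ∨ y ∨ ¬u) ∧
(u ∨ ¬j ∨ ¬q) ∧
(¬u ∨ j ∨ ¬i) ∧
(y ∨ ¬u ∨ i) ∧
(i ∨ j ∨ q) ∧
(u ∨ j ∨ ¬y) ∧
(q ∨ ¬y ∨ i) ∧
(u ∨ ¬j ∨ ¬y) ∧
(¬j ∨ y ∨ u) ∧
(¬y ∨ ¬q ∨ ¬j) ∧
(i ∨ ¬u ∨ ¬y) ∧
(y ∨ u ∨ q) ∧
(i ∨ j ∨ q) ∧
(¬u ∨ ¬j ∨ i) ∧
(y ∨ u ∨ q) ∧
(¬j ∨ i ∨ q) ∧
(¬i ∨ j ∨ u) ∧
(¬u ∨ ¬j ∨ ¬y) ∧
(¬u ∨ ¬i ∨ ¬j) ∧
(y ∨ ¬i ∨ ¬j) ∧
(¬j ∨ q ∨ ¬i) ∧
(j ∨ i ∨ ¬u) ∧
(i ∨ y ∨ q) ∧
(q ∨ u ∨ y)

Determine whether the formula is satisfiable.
No

No, the formula is not satisfiable.

No assignment of truth values to the variables can make all 30 clauses true simultaneously.

The formula is UNSAT (unsatisfiable).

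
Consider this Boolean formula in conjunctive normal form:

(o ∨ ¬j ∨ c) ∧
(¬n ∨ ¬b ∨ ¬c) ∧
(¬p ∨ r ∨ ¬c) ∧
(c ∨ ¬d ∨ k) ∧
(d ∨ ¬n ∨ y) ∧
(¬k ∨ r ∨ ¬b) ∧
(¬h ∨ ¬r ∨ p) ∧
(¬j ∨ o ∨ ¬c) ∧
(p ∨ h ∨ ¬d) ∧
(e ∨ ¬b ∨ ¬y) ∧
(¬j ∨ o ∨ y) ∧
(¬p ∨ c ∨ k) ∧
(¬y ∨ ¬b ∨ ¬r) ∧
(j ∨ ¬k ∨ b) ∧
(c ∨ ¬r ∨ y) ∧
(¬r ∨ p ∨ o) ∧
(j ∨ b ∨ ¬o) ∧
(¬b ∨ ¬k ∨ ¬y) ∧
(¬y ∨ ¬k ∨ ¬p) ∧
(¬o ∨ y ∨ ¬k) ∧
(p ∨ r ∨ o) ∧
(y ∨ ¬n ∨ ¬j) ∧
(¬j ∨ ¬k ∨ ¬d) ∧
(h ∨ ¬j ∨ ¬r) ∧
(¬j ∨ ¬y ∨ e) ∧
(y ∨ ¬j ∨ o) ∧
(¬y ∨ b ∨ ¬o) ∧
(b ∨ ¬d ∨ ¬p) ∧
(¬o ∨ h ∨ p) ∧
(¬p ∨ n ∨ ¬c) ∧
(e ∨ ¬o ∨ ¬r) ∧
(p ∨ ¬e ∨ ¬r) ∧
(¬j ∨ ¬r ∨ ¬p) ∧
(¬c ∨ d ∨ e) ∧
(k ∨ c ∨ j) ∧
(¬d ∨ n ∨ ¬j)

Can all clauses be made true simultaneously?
Yes

Yes, the formula is satisfiable.

One satisfying assignment is: b=True, p=False, o=True, h=True, j=True, e=False, k=False, y=False, r=False, n=False, d=False, c=False

Verification: With this assignment, all 36 clauses evaluate to true.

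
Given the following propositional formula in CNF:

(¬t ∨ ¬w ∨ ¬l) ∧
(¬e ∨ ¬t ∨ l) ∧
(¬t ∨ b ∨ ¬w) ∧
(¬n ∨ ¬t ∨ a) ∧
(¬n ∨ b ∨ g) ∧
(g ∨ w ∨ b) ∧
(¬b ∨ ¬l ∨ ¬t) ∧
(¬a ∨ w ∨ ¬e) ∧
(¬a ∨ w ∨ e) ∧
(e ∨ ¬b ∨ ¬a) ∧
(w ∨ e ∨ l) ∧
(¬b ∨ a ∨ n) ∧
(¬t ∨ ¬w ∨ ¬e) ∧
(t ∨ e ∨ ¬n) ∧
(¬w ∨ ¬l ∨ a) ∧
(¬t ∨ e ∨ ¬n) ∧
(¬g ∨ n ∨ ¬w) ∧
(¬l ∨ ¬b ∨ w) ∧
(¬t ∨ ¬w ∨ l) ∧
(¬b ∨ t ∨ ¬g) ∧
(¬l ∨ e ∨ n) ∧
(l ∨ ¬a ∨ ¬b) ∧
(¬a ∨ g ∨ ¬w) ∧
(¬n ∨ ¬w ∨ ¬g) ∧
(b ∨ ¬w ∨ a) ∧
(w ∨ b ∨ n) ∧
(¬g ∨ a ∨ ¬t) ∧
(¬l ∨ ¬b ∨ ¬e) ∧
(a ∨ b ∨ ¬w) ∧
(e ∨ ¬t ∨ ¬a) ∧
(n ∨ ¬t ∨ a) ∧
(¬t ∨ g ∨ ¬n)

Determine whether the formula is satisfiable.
Yes

Yes, the formula is satisfiable.

One satisfying assignment is: n=True, l=False, t=False, g=False, b=True, a=False, e=True, w=False

Verification: With this assignment, all 32 clauses evaluate to true.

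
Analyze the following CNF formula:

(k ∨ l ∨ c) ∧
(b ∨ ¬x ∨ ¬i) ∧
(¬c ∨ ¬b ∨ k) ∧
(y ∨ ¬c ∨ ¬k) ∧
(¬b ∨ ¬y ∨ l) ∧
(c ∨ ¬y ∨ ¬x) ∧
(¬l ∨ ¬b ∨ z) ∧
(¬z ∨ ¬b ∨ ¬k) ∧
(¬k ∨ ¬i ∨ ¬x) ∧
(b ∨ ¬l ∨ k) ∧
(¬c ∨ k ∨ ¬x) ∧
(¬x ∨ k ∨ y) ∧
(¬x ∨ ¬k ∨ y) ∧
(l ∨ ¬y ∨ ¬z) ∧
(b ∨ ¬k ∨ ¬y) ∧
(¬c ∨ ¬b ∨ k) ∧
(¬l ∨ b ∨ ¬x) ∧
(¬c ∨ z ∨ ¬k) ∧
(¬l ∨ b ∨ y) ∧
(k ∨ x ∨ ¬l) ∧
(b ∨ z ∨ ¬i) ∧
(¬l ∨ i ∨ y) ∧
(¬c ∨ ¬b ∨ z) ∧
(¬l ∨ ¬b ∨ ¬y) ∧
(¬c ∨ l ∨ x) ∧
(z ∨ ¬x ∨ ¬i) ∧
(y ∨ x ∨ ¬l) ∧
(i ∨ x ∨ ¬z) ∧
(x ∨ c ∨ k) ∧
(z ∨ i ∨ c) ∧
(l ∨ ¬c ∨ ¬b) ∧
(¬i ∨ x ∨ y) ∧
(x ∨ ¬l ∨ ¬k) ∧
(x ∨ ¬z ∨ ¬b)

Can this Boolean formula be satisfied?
No

No, the formula is not satisfiable.

No assignment of truth values to the variables can make all 34 clauses true simultaneously.

The formula is UNSAT (unsatisfiable).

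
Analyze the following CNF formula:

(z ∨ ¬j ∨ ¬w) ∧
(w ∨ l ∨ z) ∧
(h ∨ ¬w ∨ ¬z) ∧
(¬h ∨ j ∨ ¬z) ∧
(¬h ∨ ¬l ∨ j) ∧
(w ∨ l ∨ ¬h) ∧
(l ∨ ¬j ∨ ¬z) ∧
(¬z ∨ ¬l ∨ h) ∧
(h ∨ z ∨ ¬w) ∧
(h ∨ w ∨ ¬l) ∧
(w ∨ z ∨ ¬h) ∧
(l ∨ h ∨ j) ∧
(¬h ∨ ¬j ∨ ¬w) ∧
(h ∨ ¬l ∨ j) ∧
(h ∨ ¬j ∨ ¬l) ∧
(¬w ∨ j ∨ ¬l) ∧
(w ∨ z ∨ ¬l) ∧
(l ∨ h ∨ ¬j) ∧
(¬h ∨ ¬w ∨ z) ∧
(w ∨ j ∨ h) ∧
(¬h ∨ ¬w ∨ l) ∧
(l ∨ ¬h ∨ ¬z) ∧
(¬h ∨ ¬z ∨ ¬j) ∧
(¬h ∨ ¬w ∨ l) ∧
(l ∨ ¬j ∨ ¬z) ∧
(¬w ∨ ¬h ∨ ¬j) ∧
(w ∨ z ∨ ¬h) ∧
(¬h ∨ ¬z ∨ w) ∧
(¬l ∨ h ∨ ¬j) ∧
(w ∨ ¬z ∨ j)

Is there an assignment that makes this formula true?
No

No, the formula is not satisfiable.

No assignment of truth values to the variables can make all 30 clauses true simultaneously.

The formula is UNSAT (unsatisfiable).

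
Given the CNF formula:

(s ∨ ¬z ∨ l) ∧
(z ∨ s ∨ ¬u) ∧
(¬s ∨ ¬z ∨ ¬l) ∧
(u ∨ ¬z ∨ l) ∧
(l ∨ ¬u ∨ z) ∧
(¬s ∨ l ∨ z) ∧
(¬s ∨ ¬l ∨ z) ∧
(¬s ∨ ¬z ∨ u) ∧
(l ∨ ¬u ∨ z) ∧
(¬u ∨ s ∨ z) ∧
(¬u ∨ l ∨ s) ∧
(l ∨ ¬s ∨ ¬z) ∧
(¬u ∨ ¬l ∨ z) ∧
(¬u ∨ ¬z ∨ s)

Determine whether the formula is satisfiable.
Yes

Yes, the formula is satisfiable.

One satisfying assignment is: s=False, l=False, u=False, z=False

Verification: With this assignment, all 14 clauses evaluate to true.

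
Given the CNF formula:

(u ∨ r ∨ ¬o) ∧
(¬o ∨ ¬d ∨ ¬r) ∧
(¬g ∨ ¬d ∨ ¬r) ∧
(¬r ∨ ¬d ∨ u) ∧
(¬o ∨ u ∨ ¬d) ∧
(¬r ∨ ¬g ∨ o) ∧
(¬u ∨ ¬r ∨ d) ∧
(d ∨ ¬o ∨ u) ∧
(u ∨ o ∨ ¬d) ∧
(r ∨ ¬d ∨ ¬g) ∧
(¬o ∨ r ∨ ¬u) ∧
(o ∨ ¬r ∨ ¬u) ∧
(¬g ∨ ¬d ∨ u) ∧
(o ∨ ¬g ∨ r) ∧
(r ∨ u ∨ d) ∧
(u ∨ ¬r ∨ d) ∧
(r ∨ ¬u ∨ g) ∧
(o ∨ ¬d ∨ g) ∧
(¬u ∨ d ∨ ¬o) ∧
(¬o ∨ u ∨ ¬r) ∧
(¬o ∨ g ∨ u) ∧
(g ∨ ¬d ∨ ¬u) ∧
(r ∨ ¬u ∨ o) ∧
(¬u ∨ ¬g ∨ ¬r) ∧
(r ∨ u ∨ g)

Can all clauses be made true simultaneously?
No

No, the formula is not satisfiable.

No assignment of truth values to the variables can make all 25 clauses true simultaneously.

The formula is UNSAT (unsatisfiable).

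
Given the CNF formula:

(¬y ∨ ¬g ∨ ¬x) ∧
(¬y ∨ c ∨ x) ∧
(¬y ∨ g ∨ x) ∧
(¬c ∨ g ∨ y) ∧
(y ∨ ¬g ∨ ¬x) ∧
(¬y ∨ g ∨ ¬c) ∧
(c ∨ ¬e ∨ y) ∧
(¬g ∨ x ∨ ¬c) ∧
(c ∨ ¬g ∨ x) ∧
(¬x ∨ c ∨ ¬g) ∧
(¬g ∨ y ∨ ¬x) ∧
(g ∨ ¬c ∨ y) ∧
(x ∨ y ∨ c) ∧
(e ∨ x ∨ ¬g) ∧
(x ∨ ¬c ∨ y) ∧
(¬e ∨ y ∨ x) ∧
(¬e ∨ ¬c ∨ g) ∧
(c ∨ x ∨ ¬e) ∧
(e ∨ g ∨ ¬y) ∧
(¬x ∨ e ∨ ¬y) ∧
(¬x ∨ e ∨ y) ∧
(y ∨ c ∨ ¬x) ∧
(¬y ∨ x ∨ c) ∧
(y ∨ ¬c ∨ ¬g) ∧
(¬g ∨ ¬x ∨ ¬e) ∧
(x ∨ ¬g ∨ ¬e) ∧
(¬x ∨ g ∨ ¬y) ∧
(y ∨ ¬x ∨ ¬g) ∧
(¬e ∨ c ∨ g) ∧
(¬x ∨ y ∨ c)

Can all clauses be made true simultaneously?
No

No, the formula is not satisfiable.

No assignment of truth values to the variables can make all 30 clauses true simultaneously.

The formula is UNSAT (unsatisfiable).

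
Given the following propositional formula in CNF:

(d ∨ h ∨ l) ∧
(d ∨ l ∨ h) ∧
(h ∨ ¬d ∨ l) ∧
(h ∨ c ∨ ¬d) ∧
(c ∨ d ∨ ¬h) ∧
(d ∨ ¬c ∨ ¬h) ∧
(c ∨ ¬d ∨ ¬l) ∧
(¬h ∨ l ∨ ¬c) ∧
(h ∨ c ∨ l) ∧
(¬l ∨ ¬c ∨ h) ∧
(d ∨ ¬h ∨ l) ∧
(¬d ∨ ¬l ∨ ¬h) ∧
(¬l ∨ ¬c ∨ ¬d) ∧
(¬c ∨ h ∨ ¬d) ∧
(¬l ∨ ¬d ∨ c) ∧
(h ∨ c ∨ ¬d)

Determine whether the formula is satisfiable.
Yes

Yes, the formula is satisfiable.

One satisfying assignment is: d=True, h=True, l=False, c=False

Verification: With this assignment, all 16 clauses evaluate to true.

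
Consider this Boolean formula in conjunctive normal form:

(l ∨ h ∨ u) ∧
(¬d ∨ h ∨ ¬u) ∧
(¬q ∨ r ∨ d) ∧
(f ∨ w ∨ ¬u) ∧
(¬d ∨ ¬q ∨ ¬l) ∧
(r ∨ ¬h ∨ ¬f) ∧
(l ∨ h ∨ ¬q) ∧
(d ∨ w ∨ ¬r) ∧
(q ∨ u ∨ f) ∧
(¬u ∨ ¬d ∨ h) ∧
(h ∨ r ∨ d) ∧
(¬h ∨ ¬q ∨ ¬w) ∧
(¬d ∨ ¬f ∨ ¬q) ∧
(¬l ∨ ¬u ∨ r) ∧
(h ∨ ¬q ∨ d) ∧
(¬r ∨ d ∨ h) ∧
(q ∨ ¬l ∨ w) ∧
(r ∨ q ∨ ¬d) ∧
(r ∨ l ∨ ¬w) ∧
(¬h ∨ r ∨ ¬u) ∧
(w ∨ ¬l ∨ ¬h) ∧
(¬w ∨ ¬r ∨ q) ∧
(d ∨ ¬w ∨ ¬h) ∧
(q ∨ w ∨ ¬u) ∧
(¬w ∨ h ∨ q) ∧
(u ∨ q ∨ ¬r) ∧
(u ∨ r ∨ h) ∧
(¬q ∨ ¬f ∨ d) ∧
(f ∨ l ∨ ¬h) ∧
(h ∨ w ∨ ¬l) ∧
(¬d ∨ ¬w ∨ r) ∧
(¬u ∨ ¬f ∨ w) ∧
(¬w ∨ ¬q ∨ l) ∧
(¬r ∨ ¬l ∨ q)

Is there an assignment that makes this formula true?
No

No, the formula is not satisfiable.

No assignment of truth values to the variables can make all 34 clauses true simultaneously.

The formula is UNSAT (unsatisfiable).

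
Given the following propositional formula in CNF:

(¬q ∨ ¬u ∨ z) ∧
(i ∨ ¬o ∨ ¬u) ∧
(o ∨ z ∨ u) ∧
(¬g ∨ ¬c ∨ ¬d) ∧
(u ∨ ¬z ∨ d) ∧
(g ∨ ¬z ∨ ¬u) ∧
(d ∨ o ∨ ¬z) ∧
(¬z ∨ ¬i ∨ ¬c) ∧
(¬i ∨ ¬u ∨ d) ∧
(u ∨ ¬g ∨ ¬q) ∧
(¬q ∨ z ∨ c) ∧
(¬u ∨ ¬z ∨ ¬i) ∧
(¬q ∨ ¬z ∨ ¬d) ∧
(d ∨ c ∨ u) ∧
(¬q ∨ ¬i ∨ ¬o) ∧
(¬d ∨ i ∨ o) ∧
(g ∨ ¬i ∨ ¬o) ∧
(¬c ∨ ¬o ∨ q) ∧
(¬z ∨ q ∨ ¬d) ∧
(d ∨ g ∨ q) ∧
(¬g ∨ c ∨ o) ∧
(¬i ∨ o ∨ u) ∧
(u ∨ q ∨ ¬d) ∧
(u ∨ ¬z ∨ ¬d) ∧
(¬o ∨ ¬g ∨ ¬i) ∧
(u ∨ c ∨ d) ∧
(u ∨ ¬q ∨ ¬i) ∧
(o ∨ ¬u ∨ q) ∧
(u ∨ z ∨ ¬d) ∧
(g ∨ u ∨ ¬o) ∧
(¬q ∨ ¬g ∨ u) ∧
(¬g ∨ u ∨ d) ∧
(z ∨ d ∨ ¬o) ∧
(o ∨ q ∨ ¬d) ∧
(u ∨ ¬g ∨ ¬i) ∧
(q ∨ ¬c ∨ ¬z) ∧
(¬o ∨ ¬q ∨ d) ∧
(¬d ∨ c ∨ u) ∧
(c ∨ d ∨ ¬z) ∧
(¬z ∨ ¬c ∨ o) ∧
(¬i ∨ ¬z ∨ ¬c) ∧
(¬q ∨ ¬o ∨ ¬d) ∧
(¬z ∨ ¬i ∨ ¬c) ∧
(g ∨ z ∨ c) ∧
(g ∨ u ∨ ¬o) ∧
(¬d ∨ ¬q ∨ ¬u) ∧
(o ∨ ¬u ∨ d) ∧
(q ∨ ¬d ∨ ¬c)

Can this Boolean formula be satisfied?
No

No, the formula is not satisfiable.

No assignment of truth values to the variables can make all 48 clauses true simultaneously.

The formula is UNSAT (unsatisfiable).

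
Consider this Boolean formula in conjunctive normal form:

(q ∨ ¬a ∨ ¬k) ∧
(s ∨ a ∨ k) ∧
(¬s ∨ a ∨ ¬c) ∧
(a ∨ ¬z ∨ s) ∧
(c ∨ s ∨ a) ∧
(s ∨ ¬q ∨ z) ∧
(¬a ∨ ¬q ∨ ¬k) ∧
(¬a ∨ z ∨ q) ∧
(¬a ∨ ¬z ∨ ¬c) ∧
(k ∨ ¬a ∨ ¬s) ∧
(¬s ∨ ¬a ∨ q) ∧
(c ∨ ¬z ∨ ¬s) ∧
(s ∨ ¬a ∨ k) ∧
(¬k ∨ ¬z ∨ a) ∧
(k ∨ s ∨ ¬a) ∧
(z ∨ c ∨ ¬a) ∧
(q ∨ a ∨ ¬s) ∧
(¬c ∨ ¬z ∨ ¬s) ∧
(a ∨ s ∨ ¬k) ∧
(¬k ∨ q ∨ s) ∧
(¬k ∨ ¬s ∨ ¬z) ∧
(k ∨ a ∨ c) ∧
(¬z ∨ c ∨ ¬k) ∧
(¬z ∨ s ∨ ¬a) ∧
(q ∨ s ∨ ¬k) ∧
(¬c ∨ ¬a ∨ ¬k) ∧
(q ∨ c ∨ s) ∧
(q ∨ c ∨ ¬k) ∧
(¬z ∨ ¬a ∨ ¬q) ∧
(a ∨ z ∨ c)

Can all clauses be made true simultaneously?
No

No, the formula is not satisfiable.

No assignment of truth values to the variables can make all 30 clauses true simultaneously.

The formula is UNSAT (unsatisfiable).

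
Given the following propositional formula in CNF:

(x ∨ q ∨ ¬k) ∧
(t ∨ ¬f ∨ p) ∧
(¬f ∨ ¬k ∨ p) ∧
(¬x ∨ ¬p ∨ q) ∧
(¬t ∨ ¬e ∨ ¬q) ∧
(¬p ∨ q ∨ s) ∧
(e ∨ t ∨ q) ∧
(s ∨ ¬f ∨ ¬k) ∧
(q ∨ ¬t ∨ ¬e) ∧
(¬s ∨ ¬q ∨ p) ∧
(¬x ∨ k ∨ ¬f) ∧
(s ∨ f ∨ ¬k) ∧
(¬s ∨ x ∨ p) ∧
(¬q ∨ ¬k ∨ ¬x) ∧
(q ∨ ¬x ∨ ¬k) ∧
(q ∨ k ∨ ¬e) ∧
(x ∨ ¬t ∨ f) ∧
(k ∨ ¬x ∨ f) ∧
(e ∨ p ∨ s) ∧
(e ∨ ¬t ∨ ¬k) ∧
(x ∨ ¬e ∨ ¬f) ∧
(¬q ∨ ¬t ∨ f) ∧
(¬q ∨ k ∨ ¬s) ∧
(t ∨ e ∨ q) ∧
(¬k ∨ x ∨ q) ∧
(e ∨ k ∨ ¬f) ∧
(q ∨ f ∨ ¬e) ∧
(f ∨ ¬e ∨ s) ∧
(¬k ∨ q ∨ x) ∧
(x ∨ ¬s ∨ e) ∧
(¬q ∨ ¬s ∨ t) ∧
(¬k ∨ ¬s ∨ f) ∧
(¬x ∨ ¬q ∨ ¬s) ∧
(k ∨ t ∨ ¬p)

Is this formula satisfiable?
No

No, the formula is not satisfiable.

No assignment of truth values to the variables can make all 34 clauses true simultaneously.

The formula is UNSAT (unsatisfiable).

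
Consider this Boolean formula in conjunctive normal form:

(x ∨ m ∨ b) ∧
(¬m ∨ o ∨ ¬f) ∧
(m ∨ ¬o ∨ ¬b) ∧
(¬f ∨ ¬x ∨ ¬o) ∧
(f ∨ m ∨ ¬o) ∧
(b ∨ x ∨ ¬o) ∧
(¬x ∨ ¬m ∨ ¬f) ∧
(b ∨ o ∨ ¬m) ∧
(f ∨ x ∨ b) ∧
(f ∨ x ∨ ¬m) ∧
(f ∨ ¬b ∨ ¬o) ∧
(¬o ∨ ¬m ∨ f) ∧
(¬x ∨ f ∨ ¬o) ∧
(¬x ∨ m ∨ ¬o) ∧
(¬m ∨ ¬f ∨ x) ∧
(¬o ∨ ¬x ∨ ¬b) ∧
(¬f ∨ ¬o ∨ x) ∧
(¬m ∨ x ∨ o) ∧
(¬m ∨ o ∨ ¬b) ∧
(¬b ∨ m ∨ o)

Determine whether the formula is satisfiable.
Yes

Yes, the formula is satisfiable.

One satisfying assignment is: o=False, m=False, b=False, f=False, x=True

Verification: With this assignment, all 20 clauses evaluate to true.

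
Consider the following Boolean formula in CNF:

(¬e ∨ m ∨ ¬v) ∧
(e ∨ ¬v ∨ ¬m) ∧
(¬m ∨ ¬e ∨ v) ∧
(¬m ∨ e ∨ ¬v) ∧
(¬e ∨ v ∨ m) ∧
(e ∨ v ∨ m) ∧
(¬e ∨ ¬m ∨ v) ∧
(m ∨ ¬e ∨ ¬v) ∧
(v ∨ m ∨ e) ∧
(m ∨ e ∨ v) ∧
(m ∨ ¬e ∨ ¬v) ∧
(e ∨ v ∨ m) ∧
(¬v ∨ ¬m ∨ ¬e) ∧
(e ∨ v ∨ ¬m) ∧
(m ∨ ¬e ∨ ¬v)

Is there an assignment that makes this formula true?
Yes

Yes, the formula is satisfiable.

One satisfying assignment is: e=False, m=False, v=True

Verification: With this assignment, all 15 clauses evaluate to true.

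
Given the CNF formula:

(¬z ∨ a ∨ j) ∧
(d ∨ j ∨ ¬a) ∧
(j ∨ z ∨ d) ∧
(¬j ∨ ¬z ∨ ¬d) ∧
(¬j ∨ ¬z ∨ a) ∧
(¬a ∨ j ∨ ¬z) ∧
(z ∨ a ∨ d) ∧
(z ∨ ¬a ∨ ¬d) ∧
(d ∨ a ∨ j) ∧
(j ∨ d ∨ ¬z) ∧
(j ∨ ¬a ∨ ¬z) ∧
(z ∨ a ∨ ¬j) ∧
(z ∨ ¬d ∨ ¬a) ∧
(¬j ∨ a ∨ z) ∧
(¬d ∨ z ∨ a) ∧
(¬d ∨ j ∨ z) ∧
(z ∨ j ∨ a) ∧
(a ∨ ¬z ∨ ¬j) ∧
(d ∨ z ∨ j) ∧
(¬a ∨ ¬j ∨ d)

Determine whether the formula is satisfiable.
No

No, the formula is not satisfiable.

No assignment of truth values to the variables can make all 20 clauses true simultaneously.

The formula is UNSAT (unsatisfiable).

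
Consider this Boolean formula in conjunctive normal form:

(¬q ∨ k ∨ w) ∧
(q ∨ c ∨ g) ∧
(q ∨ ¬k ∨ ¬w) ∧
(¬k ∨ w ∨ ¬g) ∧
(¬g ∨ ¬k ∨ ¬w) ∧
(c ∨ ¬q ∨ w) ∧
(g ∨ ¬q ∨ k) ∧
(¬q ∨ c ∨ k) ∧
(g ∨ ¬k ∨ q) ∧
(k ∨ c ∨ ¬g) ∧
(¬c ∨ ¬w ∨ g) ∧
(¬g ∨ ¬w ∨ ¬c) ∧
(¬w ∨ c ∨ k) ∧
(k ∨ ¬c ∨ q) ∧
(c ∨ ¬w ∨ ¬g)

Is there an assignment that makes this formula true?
Yes

Yes, the formula is satisfiable.

One satisfying assignment is: g=False, c=True, w=False, q=True, k=True

Verification: With this assignment, all 15 clauses evaluate to true.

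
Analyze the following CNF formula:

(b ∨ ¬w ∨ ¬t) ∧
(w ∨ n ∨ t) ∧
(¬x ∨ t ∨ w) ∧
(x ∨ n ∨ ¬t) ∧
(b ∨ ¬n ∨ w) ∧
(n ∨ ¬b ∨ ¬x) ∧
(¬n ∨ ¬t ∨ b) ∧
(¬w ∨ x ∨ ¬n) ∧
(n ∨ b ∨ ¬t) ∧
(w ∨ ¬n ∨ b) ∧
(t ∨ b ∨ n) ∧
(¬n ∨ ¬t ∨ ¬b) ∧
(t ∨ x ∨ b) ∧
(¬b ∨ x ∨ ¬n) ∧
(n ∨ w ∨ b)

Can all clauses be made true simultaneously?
Yes

Yes, the formula is satisfiable.

One satisfying assignment is: t=False, w=True, b=False, x=True, n=True

Verification: With this assignment, all 15 clauses evaluate to true.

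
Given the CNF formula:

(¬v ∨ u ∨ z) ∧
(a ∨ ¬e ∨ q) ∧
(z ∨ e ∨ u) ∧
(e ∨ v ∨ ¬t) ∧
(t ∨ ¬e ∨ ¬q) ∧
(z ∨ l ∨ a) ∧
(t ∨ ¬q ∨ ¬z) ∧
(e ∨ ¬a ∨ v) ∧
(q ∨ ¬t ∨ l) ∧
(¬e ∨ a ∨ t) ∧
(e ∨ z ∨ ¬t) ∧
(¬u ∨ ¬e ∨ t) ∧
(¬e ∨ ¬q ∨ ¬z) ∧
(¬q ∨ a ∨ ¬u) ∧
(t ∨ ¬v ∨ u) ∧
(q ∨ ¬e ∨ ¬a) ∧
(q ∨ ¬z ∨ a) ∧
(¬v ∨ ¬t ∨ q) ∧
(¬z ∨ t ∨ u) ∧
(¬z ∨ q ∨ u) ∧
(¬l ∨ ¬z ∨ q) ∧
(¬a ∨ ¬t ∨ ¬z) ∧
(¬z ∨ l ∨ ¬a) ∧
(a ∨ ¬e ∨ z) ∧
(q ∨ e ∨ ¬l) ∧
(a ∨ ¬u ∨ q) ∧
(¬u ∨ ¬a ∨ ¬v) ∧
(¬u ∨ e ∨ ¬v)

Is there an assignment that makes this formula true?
Yes

Yes, the formula is satisfiable.

One satisfying assignment is: v=True, e=False, q=True, t=True, a=False, u=False, z=True, l=False

Verification: With this assignment, all 28 clauses evaluate to true.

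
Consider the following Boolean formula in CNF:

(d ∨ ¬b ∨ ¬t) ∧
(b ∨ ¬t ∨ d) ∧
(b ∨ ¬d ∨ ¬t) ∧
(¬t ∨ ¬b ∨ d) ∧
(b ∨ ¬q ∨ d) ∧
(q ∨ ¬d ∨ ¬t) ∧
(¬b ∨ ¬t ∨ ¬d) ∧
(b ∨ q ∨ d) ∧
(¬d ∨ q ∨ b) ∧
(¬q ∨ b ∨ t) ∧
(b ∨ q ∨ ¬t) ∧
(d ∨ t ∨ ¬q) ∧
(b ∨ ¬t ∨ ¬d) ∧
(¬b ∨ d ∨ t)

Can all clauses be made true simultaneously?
Yes

Yes, the formula is satisfiable.

One satisfying assignment is: q=False, b=True, t=False, d=True

Verification: With this assignment, all 14 clauses evaluate to true.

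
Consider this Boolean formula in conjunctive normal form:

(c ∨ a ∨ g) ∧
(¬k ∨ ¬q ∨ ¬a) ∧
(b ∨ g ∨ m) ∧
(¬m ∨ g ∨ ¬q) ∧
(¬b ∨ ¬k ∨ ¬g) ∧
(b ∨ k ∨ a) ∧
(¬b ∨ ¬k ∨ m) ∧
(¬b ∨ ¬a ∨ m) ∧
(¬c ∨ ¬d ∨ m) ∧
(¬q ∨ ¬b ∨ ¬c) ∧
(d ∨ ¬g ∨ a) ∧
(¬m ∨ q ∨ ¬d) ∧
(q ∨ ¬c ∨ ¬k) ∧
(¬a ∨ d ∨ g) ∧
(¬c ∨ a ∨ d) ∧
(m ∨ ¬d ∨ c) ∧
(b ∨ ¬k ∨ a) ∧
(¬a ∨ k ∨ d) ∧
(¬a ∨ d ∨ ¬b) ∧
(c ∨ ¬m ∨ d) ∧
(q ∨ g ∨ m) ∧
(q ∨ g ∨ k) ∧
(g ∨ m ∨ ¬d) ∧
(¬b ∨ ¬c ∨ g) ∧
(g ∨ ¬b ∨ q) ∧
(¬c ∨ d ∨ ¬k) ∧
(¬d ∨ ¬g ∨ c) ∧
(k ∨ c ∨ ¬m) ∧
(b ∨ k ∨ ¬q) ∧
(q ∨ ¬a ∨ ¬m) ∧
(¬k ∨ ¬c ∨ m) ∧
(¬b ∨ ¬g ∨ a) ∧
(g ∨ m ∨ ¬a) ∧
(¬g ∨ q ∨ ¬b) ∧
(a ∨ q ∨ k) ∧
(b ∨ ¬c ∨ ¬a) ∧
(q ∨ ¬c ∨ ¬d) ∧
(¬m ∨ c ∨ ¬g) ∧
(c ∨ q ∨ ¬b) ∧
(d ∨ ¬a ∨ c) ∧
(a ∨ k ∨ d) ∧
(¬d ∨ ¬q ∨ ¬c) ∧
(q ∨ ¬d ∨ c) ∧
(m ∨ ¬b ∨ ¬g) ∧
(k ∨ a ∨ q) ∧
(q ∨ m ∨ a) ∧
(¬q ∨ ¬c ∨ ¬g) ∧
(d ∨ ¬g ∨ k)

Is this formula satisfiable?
No

No, the formula is not satisfiable.

No assignment of truth values to the variables can make all 48 clauses true simultaneously.

The formula is UNSAT (unsatisfiable).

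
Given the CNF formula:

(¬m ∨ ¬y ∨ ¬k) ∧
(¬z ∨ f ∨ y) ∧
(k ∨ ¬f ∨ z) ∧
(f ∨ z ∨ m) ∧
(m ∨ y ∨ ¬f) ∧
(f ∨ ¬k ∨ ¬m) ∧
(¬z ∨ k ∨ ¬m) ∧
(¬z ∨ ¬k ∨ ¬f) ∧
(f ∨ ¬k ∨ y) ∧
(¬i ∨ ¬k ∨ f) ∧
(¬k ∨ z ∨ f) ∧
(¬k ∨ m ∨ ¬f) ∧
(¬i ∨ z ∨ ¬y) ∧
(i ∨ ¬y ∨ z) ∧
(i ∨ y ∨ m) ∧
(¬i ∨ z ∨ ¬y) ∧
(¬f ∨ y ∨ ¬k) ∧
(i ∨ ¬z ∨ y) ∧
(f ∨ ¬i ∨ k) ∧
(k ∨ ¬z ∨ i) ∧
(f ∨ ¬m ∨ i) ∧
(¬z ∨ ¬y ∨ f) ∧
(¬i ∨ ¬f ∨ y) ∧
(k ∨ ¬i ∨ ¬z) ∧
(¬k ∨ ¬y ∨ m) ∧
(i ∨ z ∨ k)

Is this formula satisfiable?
No

No, the formula is not satisfiable.

No assignment of truth values to the variables can make all 26 clauses true simultaneously.

The formula is UNSAT (unsatisfiable).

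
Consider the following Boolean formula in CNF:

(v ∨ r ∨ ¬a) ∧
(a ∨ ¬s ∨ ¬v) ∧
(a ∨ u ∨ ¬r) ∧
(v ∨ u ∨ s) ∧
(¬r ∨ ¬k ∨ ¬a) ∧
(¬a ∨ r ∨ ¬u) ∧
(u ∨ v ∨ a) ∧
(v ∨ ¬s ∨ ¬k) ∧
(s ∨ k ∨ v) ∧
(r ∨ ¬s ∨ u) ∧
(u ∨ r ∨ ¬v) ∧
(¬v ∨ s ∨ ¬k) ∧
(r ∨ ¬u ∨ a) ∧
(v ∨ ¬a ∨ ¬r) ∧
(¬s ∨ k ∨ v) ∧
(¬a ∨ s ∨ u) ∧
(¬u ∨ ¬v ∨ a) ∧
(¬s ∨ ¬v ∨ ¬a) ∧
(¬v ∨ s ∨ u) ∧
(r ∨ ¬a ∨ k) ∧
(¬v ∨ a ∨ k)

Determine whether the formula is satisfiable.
Yes

Yes, the formula is satisfiable.

One satisfying assignment is: v=False, a=False, r=True, u=True, k=True, s=False

Verification: With this assignment, all 21 clauses evaluate to true.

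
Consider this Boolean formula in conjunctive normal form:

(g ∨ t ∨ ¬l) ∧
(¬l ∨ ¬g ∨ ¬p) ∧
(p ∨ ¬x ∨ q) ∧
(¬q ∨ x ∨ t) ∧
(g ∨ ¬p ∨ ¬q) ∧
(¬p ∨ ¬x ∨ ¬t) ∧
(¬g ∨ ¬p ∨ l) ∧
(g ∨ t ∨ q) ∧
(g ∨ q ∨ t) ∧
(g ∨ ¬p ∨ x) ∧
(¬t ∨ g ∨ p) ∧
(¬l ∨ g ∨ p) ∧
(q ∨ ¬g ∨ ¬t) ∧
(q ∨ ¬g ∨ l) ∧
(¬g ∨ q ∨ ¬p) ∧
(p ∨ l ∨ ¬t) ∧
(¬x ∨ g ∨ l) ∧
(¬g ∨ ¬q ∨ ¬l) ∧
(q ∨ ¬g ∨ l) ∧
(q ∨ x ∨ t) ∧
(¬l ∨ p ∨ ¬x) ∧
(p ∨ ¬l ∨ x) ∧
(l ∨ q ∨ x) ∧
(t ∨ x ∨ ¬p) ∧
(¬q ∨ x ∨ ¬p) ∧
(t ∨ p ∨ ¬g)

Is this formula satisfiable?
No

No, the formula is not satisfiable.

No assignment of truth values to the variables can make all 26 clauses true simultaneously.

The formula is UNSAT (unsatisfiable).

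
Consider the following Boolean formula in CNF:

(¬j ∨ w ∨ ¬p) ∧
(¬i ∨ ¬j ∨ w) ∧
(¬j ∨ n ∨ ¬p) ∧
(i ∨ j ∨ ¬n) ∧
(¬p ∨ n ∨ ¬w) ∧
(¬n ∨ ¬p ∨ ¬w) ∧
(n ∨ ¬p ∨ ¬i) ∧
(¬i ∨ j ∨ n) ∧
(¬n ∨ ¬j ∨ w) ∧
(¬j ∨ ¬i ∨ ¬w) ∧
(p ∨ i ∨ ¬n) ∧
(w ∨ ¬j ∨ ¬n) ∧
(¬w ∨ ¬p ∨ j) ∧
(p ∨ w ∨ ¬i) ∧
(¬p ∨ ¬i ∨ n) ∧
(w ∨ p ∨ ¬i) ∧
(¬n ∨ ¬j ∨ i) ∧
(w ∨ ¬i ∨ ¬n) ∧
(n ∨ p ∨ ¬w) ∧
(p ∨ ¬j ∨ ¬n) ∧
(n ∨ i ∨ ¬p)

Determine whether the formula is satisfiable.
Yes

Yes, the formula is satisfiable.

One satisfying assignment is: j=False, p=False, i=False, n=False, w=False

Verification: With this assignment, all 21 clauses evaluate to true.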